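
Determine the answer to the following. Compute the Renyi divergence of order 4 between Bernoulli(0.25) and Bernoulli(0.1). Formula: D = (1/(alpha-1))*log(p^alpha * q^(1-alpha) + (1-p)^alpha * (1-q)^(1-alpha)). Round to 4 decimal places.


Renyi divergence of order alpha between Bernoulli distributions:
D = (1/(alpha-1))*log(p^alpha * q^(1-alpha) + (1-p)^alpha * (1-q)^(1-alpha)).
alpha = 4, p = 0.25, q = 0.1.
p^alpha * q^(1-alpha) = 0.25^4 * 0.1^-3 = 3.90625.
(1-p)^alpha * (1-q)^(1-alpha) = 0.75^4 * 0.9^-3 = 0.434028.
sum = 3.90625 + 0.434028 = 4.340278.
D = (1/3)*log(4.340278) = 0.4893

0.4893


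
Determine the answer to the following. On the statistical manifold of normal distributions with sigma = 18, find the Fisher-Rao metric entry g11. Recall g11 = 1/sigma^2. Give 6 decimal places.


For the 2-parameter normal family, the Fisher metric has:
  g11 = 1/sigma^2, g22 = 2/sigma^2.
sigma = 18, sigma^2 = 324.
g11 = 0.003086

0.003086


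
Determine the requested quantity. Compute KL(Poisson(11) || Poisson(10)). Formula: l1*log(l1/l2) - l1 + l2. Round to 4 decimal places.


KL divergence for Poisson:
KL = l1*log(l1/l2) - l1 + l2.
l1 = 11, l2 = 10.
log(11/10) = 0.09531.
l1*log(l1/l2) = 11 * 0.09531 = 1.048412.
KL = 1.048412 - 11 + 10 = 0.0484

0.0484


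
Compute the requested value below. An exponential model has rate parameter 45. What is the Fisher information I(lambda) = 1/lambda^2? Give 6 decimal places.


Fisher information for exponential: I(lambda) = 1/lambda^2.
lambda = 45, lambda^2 = 2025.
I = 1/2025 = 0.000494

0.000494


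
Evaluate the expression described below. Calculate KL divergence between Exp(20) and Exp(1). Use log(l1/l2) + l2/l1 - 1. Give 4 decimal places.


KL divergence for exponential family:
KL = log(l1/l2) + l2/l1 - 1.
log(20/1) = 2.995732.
1/20 = 0.05.
KL = 2.995732 + 0.05 - 1 = 2.0457

2.0457


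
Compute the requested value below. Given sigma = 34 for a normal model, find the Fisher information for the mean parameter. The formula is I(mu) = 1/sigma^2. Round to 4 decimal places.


The Fisher information for the mean of a normal distribution is I(mu) = 1/sigma^2.
sigma = 34, so sigma^2 = 1156.
I(mu) = 1/1156 = 0.0009

0.0009


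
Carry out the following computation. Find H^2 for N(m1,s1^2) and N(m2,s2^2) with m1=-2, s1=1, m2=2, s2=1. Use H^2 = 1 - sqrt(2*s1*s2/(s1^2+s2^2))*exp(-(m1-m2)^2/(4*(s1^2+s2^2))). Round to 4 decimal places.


Squared Hellinger distance for Gaussians:
H^2 = 1 - sqrt(2*s1*s2/(s1^2+s2^2)) * exp(-(m1-m2)^2/(4*(s1^2+s2^2))).
s1^2 = 1, s2^2 = 1, s1^2+s2^2 = 2.
sqrt(2*1*1/(2)) = 1.0.
(m1-m2)^2 = (-4)^2 = 16.
exp(-16/(4*2)) = exp(-2.0) = 0.135335.
H^2 = 1 - 1.0*0.135335 = 0.8647

0.8647


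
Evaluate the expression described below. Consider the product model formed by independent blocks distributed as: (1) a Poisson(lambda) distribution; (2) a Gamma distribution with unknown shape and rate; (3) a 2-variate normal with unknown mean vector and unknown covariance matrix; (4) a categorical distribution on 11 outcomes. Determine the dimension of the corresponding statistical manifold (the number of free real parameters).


The dimension of a statistical manifold equals the number of free
(independent) real parameters of the model. For a product of independent
blocks the parameter counts add.
- Poisson (lambda): 1.
- Gamma (shape, rate): 2.
- 2-variate normal: 2 (mean) + 2*3/2 = 3 (symmetric covariance) = 5.
- categorical on 11 outcomes (probabilities sum to 1): 11-1 = 10.
Total = 1 + 2 + 5 + 10 = 18.
Dimension = 18

18


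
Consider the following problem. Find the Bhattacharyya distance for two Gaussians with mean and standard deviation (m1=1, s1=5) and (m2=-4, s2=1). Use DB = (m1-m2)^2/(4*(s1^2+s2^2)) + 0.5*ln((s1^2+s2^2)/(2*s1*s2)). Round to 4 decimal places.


Bhattacharyya distance between two Gaussians:
DB = (m1-m2)^2/(4*(s1^2+s2^2)) + (1/2)*ln((s1^2+s2^2)/(2*s1*s2)).
(m1-m2)^2 = (5)^2 = 25.
s1^2+s2^2 = 25 + 1 = 26.
term1 = 25/104 = 0.240385.
term2 = 0.5*ln(26/10.0) = 0.477756.
DB = 0.240385 + 0.477756 = 0.7181

0.7181


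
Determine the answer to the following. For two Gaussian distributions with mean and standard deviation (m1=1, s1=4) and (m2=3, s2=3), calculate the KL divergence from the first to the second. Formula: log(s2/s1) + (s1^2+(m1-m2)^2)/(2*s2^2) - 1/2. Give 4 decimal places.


KL divergence between normal distributions:
KL = log(s2/s1) + (s1^2 + (m1-m2)^2)/(2*s2^2) - 1/2.
log(3/4) = -0.287682.
(4^2 + (1-3)^2)/(2*3^2) = (16 + 4)/18 = 1.111111.
KL = -0.287682 + 1.111111 - 0.5 = 0.3234

0.3234


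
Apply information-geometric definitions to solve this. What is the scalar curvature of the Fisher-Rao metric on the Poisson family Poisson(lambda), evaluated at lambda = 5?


This family has a single free parameter, so its statistical manifold
is 1-dimensional. The Riemann curvature tensor of any 1-dimensional
Riemannian manifold vanishes identically, so R = 0.

0


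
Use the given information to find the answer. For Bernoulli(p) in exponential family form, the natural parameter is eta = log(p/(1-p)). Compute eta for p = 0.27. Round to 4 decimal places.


Natural parameter for Bernoulli: eta = log(p/(1-p)).
p = 0.27, 1-p = 0.73.
p/(1-p) = 0.369863.
eta = log(0.369863) = -0.9946

-0.9946


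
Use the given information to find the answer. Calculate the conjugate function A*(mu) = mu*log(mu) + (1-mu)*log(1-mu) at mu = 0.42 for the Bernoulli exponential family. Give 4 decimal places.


Legendre transform for Bernoulli:
A*(mu) = mu*log(mu) + (1-mu)*log(1-mu).
mu = 0.42, 1-mu = 0.58.
mu*log(mu) = 0.42*log(0.42) = -0.36435.
(1-mu)*log(1-mu) = 0.58*log(0.58) = -0.315942.
A* = -0.36435 + -0.315942 = -0.6803

-0.6803


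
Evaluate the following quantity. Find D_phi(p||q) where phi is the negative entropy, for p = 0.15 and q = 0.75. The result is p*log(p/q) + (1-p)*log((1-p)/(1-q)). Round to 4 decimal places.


Bregman divergence with negative entropy generator:
D = p*log(p/q) + (1-p)*log((1-p)/(1-q)).
p = 0.15, q = 0.75.
p*log(p/q) = 0.15*log(0.15/0.75) = -0.241416.
(1-p)*log((1-p)/(1-q)) = 0.85*log(0.85/0.25) = 1.040209.
D = -0.241416 + 1.040209 = 0.7988

0.7988


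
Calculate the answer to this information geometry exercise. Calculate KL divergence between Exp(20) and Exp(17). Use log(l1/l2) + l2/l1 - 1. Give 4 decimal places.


KL divergence for exponential family:
KL = log(l1/l2) + l2/l1 - 1.
log(20/17) = 0.162519.
17/20 = 0.85.
KL = 0.162519 + 0.85 - 1 = 0.0125

0.0125


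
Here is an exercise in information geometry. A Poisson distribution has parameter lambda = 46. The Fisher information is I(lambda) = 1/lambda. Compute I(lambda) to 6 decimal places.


Fisher information for Poisson: I(lambda) = 1/lambda.
lambda = 46.
I(lambda) = 1/46 = 0.021739

0.021739


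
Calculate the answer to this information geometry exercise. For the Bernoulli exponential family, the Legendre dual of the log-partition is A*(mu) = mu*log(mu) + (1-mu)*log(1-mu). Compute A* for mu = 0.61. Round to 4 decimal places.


Legendre transform for Bernoulli:
A*(mu) = mu*log(mu) + (1-mu)*log(1-mu).
mu = 0.61, 1-mu = 0.39.
mu*log(mu) = 0.61*log(0.61) = -0.301521.
(1-mu)*log(1-mu) = 0.39*log(0.39) = -0.367227.
A* = -0.301521 + -0.367227 = -0.6687

-0.6687


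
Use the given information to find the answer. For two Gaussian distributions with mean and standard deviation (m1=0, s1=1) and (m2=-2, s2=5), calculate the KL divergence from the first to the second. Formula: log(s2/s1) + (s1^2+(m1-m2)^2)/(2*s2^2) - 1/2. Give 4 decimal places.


KL divergence between normal distributions:
KL = log(s2/s1) + (s1^2 + (m1-m2)^2)/(2*s2^2) - 1/2.
log(5/1) = 1.609438.
(1^2 + (0--2)^2)/(2*5^2) = (1 + 4)/50 = 0.1.
KL = 1.609438 + 0.1 - 0.5 = 1.2094

1.2094


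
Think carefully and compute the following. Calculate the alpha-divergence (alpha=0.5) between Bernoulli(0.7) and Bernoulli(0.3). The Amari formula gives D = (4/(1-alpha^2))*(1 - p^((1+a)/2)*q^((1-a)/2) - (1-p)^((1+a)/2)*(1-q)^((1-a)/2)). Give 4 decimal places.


Amari alpha-divergence:
D = (4/(1-alpha^2))*(1 - p^((1+a)/2)*q^((1-a)/2) - (1-p)^((1+a)/2)*(1-q)^((1-a)/2)).
alpha = 0.5, p = 0.7, q = 0.3.
e1 = (1+alpha)/2 = 0.75, e2 = (1-alpha)/2 = 0.25.
t1 = p^e1 * q^e2 = 0.7^0.75 * 0.3^0.25 = 0.566375.
t2 = (1-p)^e1 * (1-q)^e2 = 0.3^0.75 * 0.7^0.25 = 0.370779.
4/(1-alpha^2) = 5.333333.
D = 5.333333*(1 - 0.566375 - 0.370779) = 0.3352

0.3352


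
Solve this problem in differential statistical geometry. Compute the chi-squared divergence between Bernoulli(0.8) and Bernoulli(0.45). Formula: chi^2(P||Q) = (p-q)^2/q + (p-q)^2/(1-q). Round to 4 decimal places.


Chi-squared divergence between Bernoulli distributions:
chi^2 = (p-q)^2/q + (p-q)^2/(1-q).
p = 0.8, q = 0.45, p-q = 0.35.
(p-q)^2 = 0.1225.
term1 = 0.1225/0.45 = 0.272222.
term2 = 0.1225/0.55 = 0.222727.
chi^2 = 0.272222 + 0.222727 = 0.4949

0.4949


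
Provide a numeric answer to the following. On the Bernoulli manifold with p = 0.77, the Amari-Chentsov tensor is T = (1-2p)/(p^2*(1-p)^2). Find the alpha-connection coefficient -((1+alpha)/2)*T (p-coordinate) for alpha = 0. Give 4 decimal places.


Skewness (Amari-Chentsov) tensor: T = (1-2p)/(p^2*(1-p)^2).
p = 0.77, 1-2p = -0.54, p^2 = 0.5929, (1-p)^2 = 0.0529.
T = -0.54/(0.5929 * 0.0529) = -17.216967.
In the p-coordinate, Gamma^(alpha) = Gamma^(0) - (alpha/2)*T with Gamma^(0) = (1/2)*g'(p) = -T/2,
so Gamma^(alpha) = -((1+alpha)/2)*T.
alpha = 0, -(1+alpha)/2 = -0.5.
Gamma = -0.5 * -17.216967 = 8.6085

8.6085


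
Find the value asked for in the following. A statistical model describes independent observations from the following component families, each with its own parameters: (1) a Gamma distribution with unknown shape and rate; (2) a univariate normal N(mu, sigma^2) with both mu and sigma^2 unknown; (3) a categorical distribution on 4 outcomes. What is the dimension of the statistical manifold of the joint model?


The dimension of a statistical manifold equals the number of free
(independent) real parameters of the model. For a product of independent
blocks the parameter counts add.
- Gamma (shape, rate): 2.
- normal (mu, sigma^2): 2.
- categorical on 4 outcomes (probabilities sum to 1): 4-1 = 3.
Total = 2 + 2 + 3 = 7.
Dimension = 7

7


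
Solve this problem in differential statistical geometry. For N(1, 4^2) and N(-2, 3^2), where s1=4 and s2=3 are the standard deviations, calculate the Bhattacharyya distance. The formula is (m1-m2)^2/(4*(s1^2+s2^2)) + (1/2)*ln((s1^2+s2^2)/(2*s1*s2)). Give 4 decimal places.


Bhattacharyya distance between two Gaussians:
DB = (m1-m2)^2/(4*(s1^2+s2^2)) + (1/2)*ln((s1^2+s2^2)/(2*s1*s2)).
(m1-m2)^2 = (3)^2 = 9.
s1^2+s2^2 = 16 + 9 = 25.
term1 = 9/100 = 0.09.
term2 = 0.5*ln(25/24.0) = 0.020411.
DB = 0.09 + 0.020411 = 0.1104

0.1104


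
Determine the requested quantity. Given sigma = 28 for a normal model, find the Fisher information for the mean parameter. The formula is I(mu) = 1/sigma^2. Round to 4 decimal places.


The Fisher information for the mean of a normal distribution is I(mu) = 1/sigma^2.
sigma = 28, so sigma^2 = 784.
I(mu) = 1/784 = 0.0013

0.0013


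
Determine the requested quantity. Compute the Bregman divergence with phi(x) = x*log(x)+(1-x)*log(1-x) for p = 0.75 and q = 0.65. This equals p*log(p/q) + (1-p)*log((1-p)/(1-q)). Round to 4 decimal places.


Bregman divergence with negative entropy generator:
D = p*log(p/q) + (1-p)*log((1-p)/(1-q)).
p = 0.75, q = 0.65.
p*log(p/q) = 0.75*log(0.75/0.65) = 0.107326.
(1-p)*log((1-p)/(1-q)) = 0.25*log(0.25/0.35) = -0.084118.
D = 0.107326 + -0.084118 = 0.0232

0.0232


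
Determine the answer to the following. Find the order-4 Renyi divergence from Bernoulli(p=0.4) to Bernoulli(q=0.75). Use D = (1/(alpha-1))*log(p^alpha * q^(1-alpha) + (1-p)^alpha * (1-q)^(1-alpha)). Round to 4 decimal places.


Renyi divergence of order alpha between Bernoulli distributions:
D = (1/(alpha-1))*log(p^alpha * q^(1-alpha) + (1-p)^alpha * (1-q)^(1-alpha)).
alpha = 4, p = 0.4, q = 0.75.
p^alpha * q^(1-alpha) = 0.4^4 * 0.75^-3 = 0.060681.
(1-p)^alpha * (1-q)^(1-alpha) = 0.6^4 * 0.25^-3 = 8.2944.
sum = 0.060681 + 8.2944 = 8.355081.
D = (1/3)*log(8.355081) = 0.7076

0.7076


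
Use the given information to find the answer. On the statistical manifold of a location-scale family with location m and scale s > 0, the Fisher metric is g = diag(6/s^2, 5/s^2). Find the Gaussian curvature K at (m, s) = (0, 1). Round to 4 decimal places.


The metric has the form g = (A dm^2 + B ds^2)/s^2 with A = 6, B = 5.
Substitute u = sqrt(A/B)*m: g = B*(du^2 + ds^2)/s^2, i.e. B times the
Poincare upper half-plane metric, which has constant Gaussian curvature -1.
Scaling a 2D metric by a constant c divides the Gaussian curvature by c,
so K = -1/B = -1/(5) = -0.2000 everywhere (the point (m, s) = (0, 1) is irrelevant:
the curvature is constant).
The requested Gaussian curvature is K = -0.2000.

-0.2000


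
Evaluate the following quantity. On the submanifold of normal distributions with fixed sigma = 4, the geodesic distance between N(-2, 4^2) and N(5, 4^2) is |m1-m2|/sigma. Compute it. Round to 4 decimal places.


On the fixed-variance normal subfamily, geodesic distance = |m1-m2|/sigma.
|-2 - 5| = 7.
sigma = 4.
d = 7/4 = 1.7500

1.7500


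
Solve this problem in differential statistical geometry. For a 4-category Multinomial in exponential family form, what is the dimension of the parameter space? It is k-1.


Exponential family dimension calculation:
For Multinomial with k=4 categories, dim = k-1 = 3.

3


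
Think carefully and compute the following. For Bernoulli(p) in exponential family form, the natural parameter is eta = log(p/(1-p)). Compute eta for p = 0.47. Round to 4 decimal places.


Natural parameter for Bernoulli: eta = log(p/(1-p)).
p = 0.47, 1-p = 0.53.
p/(1-p) = 0.886792.
eta = log(0.886792) = -0.1201

-0.1201


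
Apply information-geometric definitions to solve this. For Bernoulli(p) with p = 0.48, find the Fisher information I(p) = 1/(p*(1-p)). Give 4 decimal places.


For Bernoulli(p), Fisher information is I(p) = 1/(p*(1-p)).
p = 0.48, 1-p = 0.52.
p*(1-p) = 0.2496.
I(p) = 1/0.2496 = 4.0064

4.0064


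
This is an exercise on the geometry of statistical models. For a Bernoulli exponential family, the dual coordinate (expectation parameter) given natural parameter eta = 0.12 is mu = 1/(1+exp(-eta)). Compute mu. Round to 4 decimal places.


Dual coordinate (expectation parameter) for Bernoulli:
mu = 1/(1+exp(-eta)).
eta = 0.12.
exp(-eta) = exp(-0.12) = 0.88692.
mu = 1/(1+0.88692) = 0.5300

0.5300


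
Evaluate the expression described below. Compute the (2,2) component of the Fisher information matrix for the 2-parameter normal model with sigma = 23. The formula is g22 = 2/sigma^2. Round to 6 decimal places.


For the 2-parameter normal family, the Fisher metric has:
  g11 = 1/sigma^2, g22 = 2/sigma^2.
sigma = 23, sigma^2 = 529.
g22 = 0.003781

0.003781


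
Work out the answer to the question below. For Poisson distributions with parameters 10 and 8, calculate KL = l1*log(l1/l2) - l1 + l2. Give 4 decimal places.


KL divergence for Poisson:
KL = l1*log(l1/l2) - l1 + l2.
l1 = 10, l2 = 8.
log(10/8) = 0.223144.
l1*log(l1/l2) = 10 * 0.223144 = 2.231436.
KL = 2.231436 - 10 + 8 = 0.2314

0.2314


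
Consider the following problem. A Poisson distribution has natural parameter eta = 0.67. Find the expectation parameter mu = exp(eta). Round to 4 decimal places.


Expectation parameter for Poisson exponential family:
mu = exp(eta).
eta = 0.67.
mu = exp(0.67) = 1.9542

1.9542


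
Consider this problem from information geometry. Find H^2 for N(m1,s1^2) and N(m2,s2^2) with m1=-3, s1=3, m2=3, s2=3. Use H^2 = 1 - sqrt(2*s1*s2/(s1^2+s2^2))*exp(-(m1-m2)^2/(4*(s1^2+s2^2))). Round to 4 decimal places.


Squared Hellinger distance for Gaussians:
H^2 = 1 - sqrt(2*s1*s2/(s1^2+s2^2)) * exp(-(m1-m2)^2/(4*(s1^2+s2^2))).
s1^2 = 9, s2^2 = 9, s1^2+s2^2 = 18.
sqrt(2*3*3/(18)) = 1.0.
(m1-m2)^2 = (-6)^2 = 36.
exp(-36/(4*18)) = exp(-0.5) = 0.606531.
H^2 = 1 - 1.0*0.606531 = 0.3935

0.3935


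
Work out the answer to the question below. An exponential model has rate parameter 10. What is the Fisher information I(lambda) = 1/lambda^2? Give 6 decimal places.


Fisher information for exponential: I(lambda) = 1/lambda^2.
lambda = 10, lambda^2 = 100.
I = 1/100 = 0.010000

0.010000


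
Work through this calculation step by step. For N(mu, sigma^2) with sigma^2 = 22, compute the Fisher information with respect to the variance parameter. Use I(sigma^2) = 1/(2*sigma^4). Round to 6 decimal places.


Fisher information for variance: I(sigma^2) = 1/(2*sigma^4).
sigma^2 = 22, so sigma^4 = 484.
I = 1/(2*484) = 1/968 = 0.001033

0.001033


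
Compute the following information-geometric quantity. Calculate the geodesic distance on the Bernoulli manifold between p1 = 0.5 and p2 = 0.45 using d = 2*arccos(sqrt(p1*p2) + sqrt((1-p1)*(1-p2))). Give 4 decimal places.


Geodesic distance on Bernoulli manifold:
d(p1,p2) = 2*arccos(sqrt(p1*p2) + sqrt((1-p1)*(1-p2))).
sqrt(p1*p2) = sqrt(0.5*0.45) = 0.474342.
sqrt((1-p1)*(1-p2)) = sqrt(0.5*0.55) = 0.524404.
arg = 0.474342 + 0.524404 = 0.998746.
d = 2*arccos(0.998746) = 0.1002

0.1002


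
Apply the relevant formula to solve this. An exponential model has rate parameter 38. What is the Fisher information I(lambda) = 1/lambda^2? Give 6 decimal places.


Fisher information for exponential: I(lambda) = 1/lambda^2.
lambda = 38, lambda^2 = 1444.
I = 1/1444 = 0.000693

0.000693


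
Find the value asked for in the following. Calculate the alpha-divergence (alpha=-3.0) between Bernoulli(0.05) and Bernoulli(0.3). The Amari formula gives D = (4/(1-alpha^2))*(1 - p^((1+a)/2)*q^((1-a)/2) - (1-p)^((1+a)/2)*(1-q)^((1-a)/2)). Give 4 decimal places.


Amari alpha-divergence:
D = (4/(1-alpha^2))*(1 - p^((1+a)/2)*q^((1-a)/2) - (1-p)^((1+a)/2)*(1-q)^((1-a)/2)).
alpha = -3.0, p = 0.05, q = 0.3.
e1 = (1+alpha)/2 = -1.0, e2 = (1-alpha)/2 = 2.0.
t1 = p^e1 * q^e2 = 0.05^-1.0 * 0.3^2.0 = 1.8.
t2 = (1-p)^e1 * (1-q)^e2 = 0.95^-1.0 * 0.7^2.0 = 0.515789.
4/(1-alpha^2) = -0.5.
D = -0.5*(1 - 1.8 - 0.515789) = 0.6579

0.6579


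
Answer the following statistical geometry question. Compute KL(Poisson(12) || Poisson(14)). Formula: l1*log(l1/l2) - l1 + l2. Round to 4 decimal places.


KL divergence for Poisson:
KL = l1*log(l1/l2) - l1 + l2.
l1 = 12, l2 = 14.
log(12/14) = -0.154151.
l1*log(l1/l2) = 12 * -0.154151 = -1.849808.
KL = -1.849808 - 12 + 14 = 0.1502

0.1502


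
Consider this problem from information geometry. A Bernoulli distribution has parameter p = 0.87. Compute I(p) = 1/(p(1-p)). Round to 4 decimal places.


For Bernoulli(p), Fisher information is I(p) = 1/(p*(1-p)).
p = 0.87, 1-p = 0.13.
p*(1-p) = 0.1131.
I(p) = 1/0.1131 = 8.8417

8.8417


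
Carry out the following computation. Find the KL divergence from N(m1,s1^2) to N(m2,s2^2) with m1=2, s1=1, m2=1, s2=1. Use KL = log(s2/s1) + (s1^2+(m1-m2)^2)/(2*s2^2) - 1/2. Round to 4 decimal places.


KL divergence between normal distributions:
KL = log(s2/s1) + (s1^2 + (m1-m2)^2)/(2*s2^2) - 1/2.
log(1/1) = 0.0.
(1^2 + (2-1)^2)/(2*1^2) = (1 + 1)/2 = 1.0.
KL = 0.0 + 1.0 - 0.5 = 0.5000

0.5000


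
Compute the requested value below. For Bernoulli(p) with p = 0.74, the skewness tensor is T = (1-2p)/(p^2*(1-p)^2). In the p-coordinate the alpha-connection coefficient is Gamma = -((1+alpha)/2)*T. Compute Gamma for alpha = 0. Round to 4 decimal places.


Skewness (Amari-Chentsov) tensor: T = (1-2p)/(p^2*(1-p)^2).
p = 0.74, 1-2p = -0.48, p^2 = 0.5476, (1-p)^2 = 0.0676.
T = -0.48/(0.5476 * 0.0676) = -12.966749.
In the p-coordinate, Gamma^(alpha) = Gamma^(0) - (alpha/2)*T with Gamma^(0) = (1/2)*g'(p) = -T/2,
so Gamma^(alpha) = -((1+alpha)/2)*T.
alpha = 0, -(1+alpha)/2 = -0.5.
Gamma = -0.5 * -12.966749 = 6.4834

6.4834


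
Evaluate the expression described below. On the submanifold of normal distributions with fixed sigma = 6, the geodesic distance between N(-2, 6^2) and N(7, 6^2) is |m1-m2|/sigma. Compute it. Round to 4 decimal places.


On the fixed-variance normal subfamily, geodesic distance = |m1-m2|/sigma.
|-2 - 7| = 9.
sigma = 6.
d = 9/6 = 1.5000

1.5000


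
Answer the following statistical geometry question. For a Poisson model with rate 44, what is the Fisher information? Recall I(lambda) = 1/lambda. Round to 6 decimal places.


Fisher information for Poisson: I(lambda) = 1/lambda.
lambda = 44.
I(lambda) = 1/44 = 0.022727

0.022727


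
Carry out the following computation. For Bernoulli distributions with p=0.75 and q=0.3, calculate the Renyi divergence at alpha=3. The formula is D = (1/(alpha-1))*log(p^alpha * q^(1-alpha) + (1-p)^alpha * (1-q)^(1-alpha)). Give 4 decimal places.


Renyi divergence of order alpha between Bernoulli distributions:
D = (1/(alpha-1))*log(p^alpha * q^(1-alpha) + (1-p)^alpha * (1-q)^(1-alpha)).
alpha = 3, p = 0.75, q = 0.3.
p^alpha * q^(1-alpha) = 0.75^3 * 0.3^-2 = 4.6875.
(1-p)^alpha * (1-q)^(1-alpha) = 0.25^3 * 0.7^-2 = 0.031888.
sum = 4.6875 + 0.031888 = 4.719388.
D = (1/2)*log(4.719388) = 0.7758

0.7758


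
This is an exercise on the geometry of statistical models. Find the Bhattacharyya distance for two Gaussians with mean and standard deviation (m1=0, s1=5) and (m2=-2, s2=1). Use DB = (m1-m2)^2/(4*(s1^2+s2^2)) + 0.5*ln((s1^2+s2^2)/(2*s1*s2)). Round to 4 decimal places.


Bhattacharyya distance between two Gaussians:
DB = (m1-m2)^2/(4*(s1^2+s2^2)) + (1/2)*ln((s1^2+s2^2)/(2*s1*s2)).
(m1-m2)^2 = (2)^2 = 4.
s1^2+s2^2 = 25 + 1 = 26.
term1 = 4/104 = 0.038462.
term2 = 0.5*ln(26/10.0) = 0.477756.
DB = 0.038462 + 0.477756 = 0.5162

0.5162


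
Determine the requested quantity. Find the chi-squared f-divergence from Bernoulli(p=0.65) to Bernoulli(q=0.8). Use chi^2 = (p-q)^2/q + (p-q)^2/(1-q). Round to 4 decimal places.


Chi-squared divergence between Bernoulli distributions:
chi^2 = (p-q)^2/q + (p-q)^2/(1-q).
p = 0.65, q = 0.8, p-q = -0.15.
(p-q)^2 = 0.0225.
term1 = 0.0225/0.8 = 0.028125.
term2 = 0.0225/0.2 = 0.1125.
chi^2 = 0.028125 + 0.1125 = 0.1406

0.1406


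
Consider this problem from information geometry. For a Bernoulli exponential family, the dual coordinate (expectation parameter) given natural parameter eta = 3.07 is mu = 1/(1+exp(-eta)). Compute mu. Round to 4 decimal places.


Dual coordinate (expectation parameter) for Bernoulli:
mu = 1/(1+exp(-eta)).
eta = 3.07.
exp(-eta) = exp(-3.07) = 0.046421.
mu = 1/(1+0.046421) = 0.9556

0.9556


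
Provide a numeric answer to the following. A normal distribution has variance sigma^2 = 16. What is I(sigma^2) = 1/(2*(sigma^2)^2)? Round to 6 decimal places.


Fisher information for variance: I(sigma^2) = 1/(2*sigma^4).
sigma^2 = 16, so sigma^4 = 256.
I = 1/(2*256) = 1/512 = 0.001953

0.001953


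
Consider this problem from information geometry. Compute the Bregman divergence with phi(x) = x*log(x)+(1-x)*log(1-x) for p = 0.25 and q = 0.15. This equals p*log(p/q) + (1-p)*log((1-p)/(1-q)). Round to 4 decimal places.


Bregman divergence with negative entropy generator:
D = p*log(p/q) + (1-p)*log((1-p)/(1-q)).
p = 0.25, q = 0.15.
p*log(p/q) = 0.25*log(0.25/0.15) = 0.127706.
(1-p)*log((1-p)/(1-q)) = 0.75*log(0.75/0.85) = -0.093872.
D = 0.127706 + -0.093872 = 0.0338

0.0338


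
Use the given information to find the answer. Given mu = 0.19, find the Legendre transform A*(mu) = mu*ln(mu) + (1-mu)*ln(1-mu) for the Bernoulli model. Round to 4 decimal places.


Legendre transform for Bernoulli:
A*(mu) = mu*log(mu) + (1-mu)*log(1-mu).
mu = 0.19, 1-mu = 0.81.
mu*log(mu) = 0.19*log(0.19) = -0.315539.
(1-mu)*log(1-mu) = 0.81*log(0.81) = -0.170684.
A* = -0.315539 + -0.170684 = -0.4862

-0.4862


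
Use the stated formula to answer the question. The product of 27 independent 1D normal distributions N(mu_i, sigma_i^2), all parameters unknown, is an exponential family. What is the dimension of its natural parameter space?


Exponential family dimension calculation:
Each univariate normal has two natural parameters (mu/sigma^2 and -1/(2 sigma^2)).
With 27 independent components, dim = 2 * 27 = 54.

54


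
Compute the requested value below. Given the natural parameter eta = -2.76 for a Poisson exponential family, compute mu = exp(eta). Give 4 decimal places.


Expectation parameter for Poisson exponential family:
mu = exp(eta).
eta = -2.76.
mu = exp(-2.76) = 0.0633

0.0633


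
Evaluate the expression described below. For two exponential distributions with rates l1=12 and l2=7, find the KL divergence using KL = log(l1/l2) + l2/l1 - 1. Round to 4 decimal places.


KL divergence for exponential family:
KL = log(l1/l2) + l2/l1 - 1.
log(12/7) = 0.538997.
7/12 = 0.583333.
KL = 0.538997 + 0.583333 - 1 = 0.1223

0.1223


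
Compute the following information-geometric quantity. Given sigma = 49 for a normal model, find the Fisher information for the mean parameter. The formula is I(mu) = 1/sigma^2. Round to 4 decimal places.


The Fisher information for the mean of a normal distribution is I(mu) = 1/sigma^2.
sigma = 49, so sigma^2 = 2401.
I(mu) = 1/2401 = 0.0004

0.0004


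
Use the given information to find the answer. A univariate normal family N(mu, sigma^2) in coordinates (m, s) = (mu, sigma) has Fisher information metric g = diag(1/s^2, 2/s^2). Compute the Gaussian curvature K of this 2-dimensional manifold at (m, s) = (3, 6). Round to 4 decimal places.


The metric has the form g = (A dm^2 + B ds^2)/s^2 with A = 1, B = 2.
Substitute u = sqrt(A/B)*m: g = B*(du^2 + ds^2)/s^2, i.e. B times the
Poincare upper half-plane metric, which has constant Gaussian curvature -1.
Scaling a 2D metric by a constant c divides the Gaussian curvature by c,
so K = -1/B = -1/(2) = -0.5000 everywhere (the point (m, s) = (3, 6) is irrelevant:
the curvature is constant).
The requested Gaussian curvature is K = -0.5000.

-0.5000


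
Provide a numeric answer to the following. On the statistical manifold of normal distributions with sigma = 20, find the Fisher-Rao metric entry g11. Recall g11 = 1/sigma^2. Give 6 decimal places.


For the 2-parameter normal family, the Fisher metric has:
  g11 = 1/sigma^2, g22 = 2/sigma^2.
sigma = 20, sigma^2 = 400.
g11 = 0.002500

0.002500


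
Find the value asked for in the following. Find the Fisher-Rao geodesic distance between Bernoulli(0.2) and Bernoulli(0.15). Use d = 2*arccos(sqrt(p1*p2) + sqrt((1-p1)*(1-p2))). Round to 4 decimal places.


Geodesic distance on Bernoulli manifold:
d(p1,p2) = 2*arccos(sqrt(p1*p2) + sqrt((1-p1)*(1-p2))).
sqrt(p1*p2) = sqrt(0.2*0.15) = 0.173205.
sqrt((1-p1)*(1-p2)) = sqrt(0.8*0.85) = 0.824621.
arg = 0.173205 + 0.824621 = 0.997826.
d = 2*arccos(0.997826) = 0.1319

0.1319


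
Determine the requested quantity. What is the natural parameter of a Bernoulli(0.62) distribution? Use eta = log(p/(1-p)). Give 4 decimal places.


Natural parameter for Bernoulli: eta = log(p/(1-p)).
p = 0.62, 1-p = 0.38.
p/(1-p) = 1.631579.
eta = log(1.631579) = 0.4895

0.4895


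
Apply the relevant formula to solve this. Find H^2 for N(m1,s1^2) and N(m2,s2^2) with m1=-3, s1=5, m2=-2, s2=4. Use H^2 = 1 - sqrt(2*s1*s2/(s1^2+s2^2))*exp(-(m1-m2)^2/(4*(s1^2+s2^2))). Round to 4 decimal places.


Squared Hellinger distance for Gaussians:
H^2 = 1 - sqrt(2*s1*s2/(s1^2+s2^2)) * exp(-(m1-m2)^2/(4*(s1^2+s2^2))).
s1^2 = 25, s2^2 = 16, s1^2+s2^2 = 41.
sqrt(2*5*4/(41)) = 0.98773.
(m1-m2)^2 = (-1)^2 = 1.
exp(-1/(4*41)) = exp(-0.006098) = 0.993921.
H^2 = 1 - 0.98773*0.993921 = 0.0183

0.0183


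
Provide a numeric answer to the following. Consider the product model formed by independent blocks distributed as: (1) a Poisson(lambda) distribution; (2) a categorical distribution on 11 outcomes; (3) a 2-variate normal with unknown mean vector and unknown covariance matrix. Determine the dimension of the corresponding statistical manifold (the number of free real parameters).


The dimension of a statistical manifold equals the number of free
(independent) real parameters of the model. For a product of independent
blocks the parameter counts add.
- Poisson (lambda): 1.
- categorical on 11 outcomes (probabilities sum to 1): 11-1 = 10.
- 2-variate normal: 2 (mean) + 2*3/2 = 3 (symmetric covariance) = 5.
Total = 1 + 10 + 5 = 16.
Dimension = 16

16


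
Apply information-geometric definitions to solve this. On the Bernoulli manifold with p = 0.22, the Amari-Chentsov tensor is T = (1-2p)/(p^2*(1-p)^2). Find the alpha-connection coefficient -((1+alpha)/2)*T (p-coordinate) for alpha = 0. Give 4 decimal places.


Skewness (Amari-Chentsov) tensor: T = (1-2p)/(p^2*(1-p)^2).
p = 0.22, 1-2p = 0.56, p^2 = 0.0484, (1-p)^2 = 0.6084.
T = 0.56/(0.0484 * 0.6084) = 19.017502.
In the p-coordinate, Gamma^(alpha) = Gamma^(0) - (alpha/2)*T with Gamma^(0) = (1/2)*g'(p) = -T/2,
so Gamma^(alpha) = -((1+alpha)/2)*T.
alpha = 0, -(1+alpha)/2 = -0.5.
Gamma = -0.5 * 19.017502 = -9.5088

-9.5088


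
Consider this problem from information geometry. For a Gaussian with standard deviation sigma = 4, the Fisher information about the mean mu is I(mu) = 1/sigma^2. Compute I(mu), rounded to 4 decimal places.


The Fisher information for the mean of a normal distribution is I(mu) = 1/sigma^2.
sigma = 4, so sigma^2 = 16.
I(mu) = 1/16 = 0.0625

0.0625


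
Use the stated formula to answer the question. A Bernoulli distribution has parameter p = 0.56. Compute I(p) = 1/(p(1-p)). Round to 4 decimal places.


For Bernoulli(p), Fisher information is I(p) = 1/(p*(1-p)).
p = 0.56, 1-p = 0.44.
p*(1-p) = 0.2464.
I(p) = 1/0.2464 = 4.0584

4.0584


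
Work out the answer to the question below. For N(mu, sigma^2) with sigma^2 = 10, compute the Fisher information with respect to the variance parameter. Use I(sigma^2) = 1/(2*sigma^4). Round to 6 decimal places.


Fisher information for variance: I(sigma^2) = 1/(2*sigma^4).
sigma^2 = 10, so sigma^4 = 100.
I = 1/(2*100) = 1/200 = 0.005000

0.005000


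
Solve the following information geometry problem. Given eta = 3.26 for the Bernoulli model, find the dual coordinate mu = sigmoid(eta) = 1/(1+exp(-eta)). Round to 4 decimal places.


Dual coordinate (expectation parameter) for Bernoulli:
mu = 1/(1+exp(-eta)).
eta = 3.26.
exp(-eta) = exp(-3.26) = 0.038388.
mu = 1/(1+0.038388) = 0.9630

0.9630


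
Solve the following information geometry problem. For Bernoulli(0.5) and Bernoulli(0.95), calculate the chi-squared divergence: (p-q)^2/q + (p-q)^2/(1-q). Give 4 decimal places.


Chi-squared divergence between Bernoulli distributions:
chi^2 = (p-q)^2/q + (p-q)^2/(1-q).
p = 0.5, q = 0.95, p-q = -0.45.
(p-q)^2 = 0.2025.
term1 = 0.2025/0.95 = 0.213158.
term2 = 0.2025/0.05 = 4.05.
chi^2 = 0.213158 + 4.05 = 4.2632

4.2632


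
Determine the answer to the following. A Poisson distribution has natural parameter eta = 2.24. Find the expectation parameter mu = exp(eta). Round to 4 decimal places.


Expectation parameter for Poisson exponential family:
mu = exp(eta).
eta = 2.24.
mu = exp(2.24) = 9.3933

9.3933


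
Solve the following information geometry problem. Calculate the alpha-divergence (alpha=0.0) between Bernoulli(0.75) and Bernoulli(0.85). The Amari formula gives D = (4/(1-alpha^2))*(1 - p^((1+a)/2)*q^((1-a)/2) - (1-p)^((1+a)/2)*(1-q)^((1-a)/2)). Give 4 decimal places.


Amari alpha-divergence:
D = (4/(1-alpha^2))*(1 - p^((1+a)/2)*q^((1-a)/2) - (1-p)^((1+a)/2)*(1-q)^((1-a)/2)).
alpha = 0.0, p = 0.75, q = 0.85.
e1 = (1+alpha)/2 = 0.5, e2 = (1-alpha)/2 = 0.5.
t1 = p^e1 * q^e2 = 0.75^0.5 * 0.85^0.5 = 0.798436.
t2 = (1-p)^e1 * (1-q)^e2 = 0.25^0.5 * 0.15^0.5 = 0.193649.
4/(1-alpha^2) = 4.0.
D = 4.0*(1 - 0.798436 - 0.193649) = 0.0317

0.0317


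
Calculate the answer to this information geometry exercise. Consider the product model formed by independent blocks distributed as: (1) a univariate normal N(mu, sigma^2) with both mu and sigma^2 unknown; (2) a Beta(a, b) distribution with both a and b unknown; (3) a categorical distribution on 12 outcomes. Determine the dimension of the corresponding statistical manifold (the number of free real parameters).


The dimension of a statistical manifold equals the number of free
(independent) real parameters of the model. For a product of independent
blocks the parameter counts add.
- normal (mu, sigma^2): 2.
- Beta (a, b): 2.
- categorical on 12 outcomes (probabilities sum to 1): 12-1 = 11.
Total = 2 + 2 + 11 = 15.
Dimension = 15

15


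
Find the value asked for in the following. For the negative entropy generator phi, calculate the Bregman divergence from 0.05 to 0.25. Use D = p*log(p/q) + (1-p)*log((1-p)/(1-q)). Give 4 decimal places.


Bregman divergence with negative entropy generator:
D = p*log(p/q) + (1-p)*log((1-p)/(1-q)).
p = 0.05, q = 0.25.
p*log(p/q) = 0.05*log(0.05/0.25) = -0.080472.
(1-p)*log((1-p)/(1-q)) = 0.95*log(0.95/0.75) = 0.224569.
D = -0.080472 + 0.224569 = 0.1441

0.1441


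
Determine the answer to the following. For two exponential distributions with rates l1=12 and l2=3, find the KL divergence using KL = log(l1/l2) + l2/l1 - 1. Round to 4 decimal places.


KL divergence for exponential family:
KL = log(l1/l2) + l2/l1 - 1.
log(12/3) = 1.386294.
3/12 = 0.25.
KL = 1.386294 + 0.25 - 1 = 0.6363

0.6363


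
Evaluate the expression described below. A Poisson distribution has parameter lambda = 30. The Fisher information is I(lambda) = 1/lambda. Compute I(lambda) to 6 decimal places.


Fisher information for Poisson: I(lambda) = 1/lambda.
lambda = 30.
I(lambda) = 1/30 = 0.033333

0.033333


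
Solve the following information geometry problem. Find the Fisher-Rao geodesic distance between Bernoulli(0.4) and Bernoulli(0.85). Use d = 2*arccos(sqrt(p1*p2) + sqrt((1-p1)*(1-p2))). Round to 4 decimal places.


Geodesic distance on Bernoulli manifold:
d(p1,p2) = 2*arccos(sqrt(p1*p2) + sqrt((1-p1)*(1-p2))).
sqrt(p1*p2) = sqrt(0.4*0.85) = 0.583095.
sqrt((1-p1)*(1-p2)) = sqrt(0.6*0.15) = 0.3.
arg = 0.583095 + 0.3 = 0.883095.
d = 2*arccos(0.883095) = 0.9768

0.9768


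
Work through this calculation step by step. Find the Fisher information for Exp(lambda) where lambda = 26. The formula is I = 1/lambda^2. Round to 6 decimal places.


Fisher information for exponential: I(lambda) = 1/lambda^2.
lambda = 26, lambda^2 = 676.
I = 1/676 = 0.001479

0.001479


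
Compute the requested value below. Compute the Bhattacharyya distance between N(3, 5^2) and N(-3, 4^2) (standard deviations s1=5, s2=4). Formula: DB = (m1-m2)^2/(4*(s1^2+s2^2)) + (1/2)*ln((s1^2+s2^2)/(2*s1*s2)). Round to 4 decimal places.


Bhattacharyya distance between two Gaussians:
DB = (m1-m2)^2/(4*(s1^2+s2^2)) + (1/2)*ln((s1^2+s2^2)/(2*s1*s2)).
(m1-m2)^2 = (6)^2 = 36.
s1^2+s2^2 = 25 + 16 = 41.
term1 = 36/164 = 0.219512.
term2 = 0.5*ln(41/40.0) = 0.012346.
DB = 0.219512 + 0.012346 = 0.2319

0.2319


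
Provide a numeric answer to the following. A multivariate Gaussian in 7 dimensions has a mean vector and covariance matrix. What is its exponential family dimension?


Exponential family dimension calculation:
For 7-dim MVN: mean has 7 params, covariance has 7*8/2 = 28 unique entries.
Total dim = 7 + 28 = 35.

35


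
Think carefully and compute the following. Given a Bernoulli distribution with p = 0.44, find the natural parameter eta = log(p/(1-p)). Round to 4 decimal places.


Natural parameter for Bernoulli: eta = log(p/(1-p)).
p = 0.44, 1-p = 0.56.
p/(1-p) = 0.785714.
eta = log(0.785714) = -0.2412

-0.2412


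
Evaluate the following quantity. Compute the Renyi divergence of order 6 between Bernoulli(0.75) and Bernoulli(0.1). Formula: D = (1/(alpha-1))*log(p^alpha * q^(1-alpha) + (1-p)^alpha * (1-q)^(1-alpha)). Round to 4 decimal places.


Renyi divergence of order alpha between Bernoulli distributions:
D = (1/(alpha-1))*log(p^alpha * q^(1-alpha) + (1-p)^alpha * (1-q)^(1-alpha)).
alpha = 6, p = 0.75, q = 0.1.
p^alpha * q^(1-alpha) = 0.75^6 * 0.1^-5 = 17797.851562.
(1-p)^alpha * (1-q)^(1-alpha) = 0.25^6 * 0.9^-5 = 0.000413.
sum = 17797.851562 + 0.000413 = 17797.851976.
D = (1/5)*log(17797.851976) = 1.9574

1.9574


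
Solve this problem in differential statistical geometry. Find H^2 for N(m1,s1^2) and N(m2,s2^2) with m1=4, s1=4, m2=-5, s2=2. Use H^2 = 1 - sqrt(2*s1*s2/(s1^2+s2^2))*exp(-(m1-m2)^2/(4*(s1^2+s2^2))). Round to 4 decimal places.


Squared Hellinger distance for Gaussians:
H^2 = 1 - sqrt(2*s1*s2/(s1^2+s2^2)) * exp(-(m1-m2)^2/(4*(s1^2+s2^2))).
s1^2 = 16, s2^2 = 4, s1^2+s2^2 = 20.
sqrt(2*4*2/(20)) = 0.894427.
(m1-m2)^2 = (9)^2 = 81.
exp(-81/(4*20)) = exp(-1.0125) = 0.36331.
H^2 = 1 - 0.894427*0.36331 = 0.6750

0.6750


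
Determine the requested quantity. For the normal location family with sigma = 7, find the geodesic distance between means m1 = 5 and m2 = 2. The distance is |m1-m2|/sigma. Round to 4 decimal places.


On the fixed-variance normal subfamily, geodesic distance = |m1-m2|/sigma.
|5 - 2| = 3.
sigma = 7.
d = 3/7 = 0.4286

0.4286


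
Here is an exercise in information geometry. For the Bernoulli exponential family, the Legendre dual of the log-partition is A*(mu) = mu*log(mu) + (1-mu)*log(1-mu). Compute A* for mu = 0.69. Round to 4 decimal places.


Legendre transform for Bernoulli:
A*(mu) = mu*log(mu) + (1-mu)*log(1-mu).
mu = 0.69, 1-mu = 0.31.
mu*log(mu) = 0.69*log(0.69) = -0.256034.
(1-mu)*log(1-mu) = 0.31*log(0.31) = -0.363067.
A* = -0.256034 + -0.363067 = -0.6191

-0.6191


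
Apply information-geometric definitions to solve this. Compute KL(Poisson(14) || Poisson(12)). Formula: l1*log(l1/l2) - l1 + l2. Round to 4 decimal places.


KL divergence for Poisson:
KL = l1*log(l1/l2) - l1 + l2.
l1 = 14, l2 = 12.
log(14/12) = 0.154151.
l1*log(l1/l2) = 14 * 0.154151 = 2.15811.
KL = 2.15811 - 14 + 12 = 0.1581

0.1581


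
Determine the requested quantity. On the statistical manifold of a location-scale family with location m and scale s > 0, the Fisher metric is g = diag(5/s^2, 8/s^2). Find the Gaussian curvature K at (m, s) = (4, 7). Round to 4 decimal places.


The metric has the form g = (A dm^2 + B ds^2)/s^2 with A = 5, B = 8.
Substitute u = sqrt(A/B)*m: g = B*(du^2 + ds^2)/s^2, i.e. B times the
Poincare upper half-plane metric, which has constant Gaussian curvature -1.
Scaling a 2D metric by a constant c divides the Gaussian curvature by c,
so K = -1/B = -1/(8) = -0.1250 everywhere (the point (m, s) = (4, 7) is irrelevant:
the curvature is constant).
The requested Gaussian curvature is K = -0.1250.

-0.1250


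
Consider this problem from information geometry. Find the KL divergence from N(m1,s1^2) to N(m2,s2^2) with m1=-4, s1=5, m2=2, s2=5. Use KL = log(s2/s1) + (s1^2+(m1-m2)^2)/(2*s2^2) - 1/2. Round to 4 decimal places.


KL divergence between normal distributions:
KL = log(s2/s1) + (s1^2 + (m1-m2)^2)/(2*s2^2) - 1/2.
log(5/5) = 0.0.
(5^2 + (-4-2)^2)/(2*5^2) = (25 + 36)/50 = 1.22.
KL = 0.0 + 1.22 - 0.5 = 0.7200

0.7200


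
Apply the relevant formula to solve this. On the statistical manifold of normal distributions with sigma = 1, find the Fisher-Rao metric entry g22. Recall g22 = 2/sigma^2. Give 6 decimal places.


For the 2-parameter normal family, the Fisher metric has:
  g11 = 1/sigma^2, g22 = 2/sigma^2.
sigma = 1, sigma^2 = 1.
g22 = 2.000000

2.000000


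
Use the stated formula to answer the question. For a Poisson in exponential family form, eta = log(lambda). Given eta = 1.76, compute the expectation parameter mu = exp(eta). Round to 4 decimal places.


Expectation parameter for Poisson exponential family:
mu = exp(eta).
eta = 1.76.
mu = exp(1.76) = 5.8124

5.8124


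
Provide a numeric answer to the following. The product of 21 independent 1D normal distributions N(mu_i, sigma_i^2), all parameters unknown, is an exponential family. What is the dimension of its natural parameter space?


Exponential family dimension calculation:
Each univariate normal has two natural parameters (mu/sigma^2 and -1/(2 sigma^2)).
With 21 independent components, dim = 2 * 21 = 42.

42


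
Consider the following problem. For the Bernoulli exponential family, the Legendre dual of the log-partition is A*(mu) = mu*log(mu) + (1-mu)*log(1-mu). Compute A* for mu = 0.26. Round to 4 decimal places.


Legendre transform for Bernoulli:
A*(mu) = mu*log(mu) + (1-mu)*log(1-mu).
mu = 0.26, 1-mu = 0.74.
mu*log(mu) = 0.26*log(0.26) = -0.350239.
(1-mu)*log(1-mu) = 0.74*log(0.74) = -0.222818.
A* = -0.350239 + -0.222818 = -0.5731

-0.5731
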